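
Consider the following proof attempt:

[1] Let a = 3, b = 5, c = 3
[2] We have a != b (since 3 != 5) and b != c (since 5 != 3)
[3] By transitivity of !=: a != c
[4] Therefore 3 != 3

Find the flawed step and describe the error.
Step 3: By transitivity of !=: a != c

Step 3 incorrectly applies transitivity to the '!=' relation. Transitivity states: if a R b and b R c, then a R c. However, '!=' is not transitive. Counterexample: 3 != 5 and 5 != 3, but 3 = 3 (both equal 3). Transitivity holds for relations like <, <=, =, but not for !=.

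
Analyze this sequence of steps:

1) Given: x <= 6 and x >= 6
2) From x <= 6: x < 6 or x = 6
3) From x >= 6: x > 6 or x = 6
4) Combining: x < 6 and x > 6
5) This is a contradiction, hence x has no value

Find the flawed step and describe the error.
Step 4: Combining: x < 6 and x > 6

Step 4 incorrectly combines the conditions. From x <= 6 and x >= 6, the intersection is x = 6. The error treats the 'or' cases as 'and' requirements. The correct conclusion is that x = 6 is the unique solution, not that no solution exists.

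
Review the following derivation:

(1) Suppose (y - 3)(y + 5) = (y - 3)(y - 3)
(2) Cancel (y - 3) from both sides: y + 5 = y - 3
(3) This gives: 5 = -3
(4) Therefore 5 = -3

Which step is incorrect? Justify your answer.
Step 2: Cancel (y - 3) from both sides: y + 5 = y - 3

Step 2 cancels (y - 3) from both sides. This is only valid if (y - 3) ≠ 0, i.e., y ≠ 3. When y = 3, both sides equal zero regardless of the other factors. The correct approach requires considering y = 3 as a separate case.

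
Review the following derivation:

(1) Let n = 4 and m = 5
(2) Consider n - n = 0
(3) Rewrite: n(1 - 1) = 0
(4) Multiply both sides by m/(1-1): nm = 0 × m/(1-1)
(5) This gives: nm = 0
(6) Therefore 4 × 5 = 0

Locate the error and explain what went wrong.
Step 4: Multiply both sides by m/(1-1): nm = 0 × m/(1-1)

Step 4 multiplies both sides by m/(1-1). However, 1-1 = 0, so this is multiplication by m/0, which is undefined. We cannot multiply by an undefined expression.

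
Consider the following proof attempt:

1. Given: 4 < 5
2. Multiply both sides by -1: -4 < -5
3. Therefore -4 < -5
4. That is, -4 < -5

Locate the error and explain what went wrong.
Step 2: Multiply both sides by -1: -4 < -5

Step 2 multiplies both sides by -1 but fails to reverse the inequality sign. When multiplying (or dividing) an inequality by a negative number, the direction must be reversed. Since 4 < 5, we should get -4 > -5, i.e., -4 > -5.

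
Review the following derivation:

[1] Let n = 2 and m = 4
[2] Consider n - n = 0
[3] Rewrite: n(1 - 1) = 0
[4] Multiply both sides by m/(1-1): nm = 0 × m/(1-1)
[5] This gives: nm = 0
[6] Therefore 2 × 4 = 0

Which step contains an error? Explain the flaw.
Step 4: Multiply both sides by m/(1-1): nm = 0 × m/(1-1)

Step 4 multiplies both sides by m/(1-1). However, 1-1 = 0, so this is multiplication by m/0, which is undefined. We cannot multiply by an undefined expression.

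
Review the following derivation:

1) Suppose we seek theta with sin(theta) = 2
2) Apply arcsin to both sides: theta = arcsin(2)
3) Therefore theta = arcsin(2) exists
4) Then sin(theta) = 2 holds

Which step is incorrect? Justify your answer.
Step 2: Apply arcsin to both sides: theta = arcsin(2)

Step 2 applies arcsin to 2. However, arcsin(x) is only defined for x in [-1, 1] because sin(theta) can only produce values in that range. Since |2| > 1, arcsin(2) is undefined. There is no angle whose sine equals 2.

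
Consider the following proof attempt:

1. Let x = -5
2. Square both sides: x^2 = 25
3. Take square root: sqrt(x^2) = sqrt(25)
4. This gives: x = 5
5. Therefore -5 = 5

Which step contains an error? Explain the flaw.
Step 4: This gives: x = 5

Step 4 incorrectly states that sqrt(x^2) = x. The correct identity is sqrt(x^2) = |x|. Since x = -5 < 0, we have sqrt(x^2) = |-5| = 5, not x = -5.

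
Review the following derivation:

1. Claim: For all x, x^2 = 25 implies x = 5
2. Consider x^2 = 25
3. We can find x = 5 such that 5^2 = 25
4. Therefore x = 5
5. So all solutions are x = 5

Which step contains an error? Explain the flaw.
Step 4: Therefore x = 5

Step 4 incorrectly concludes that x = 5 is the only solution. The proof shows that x = 5 is A solution (existence), but does not show it is the ONLY solution (uniqueness). In fact, x = -5 is also a solution since (-5)^2 = 25. Finding one solution doesn't prove there are no others.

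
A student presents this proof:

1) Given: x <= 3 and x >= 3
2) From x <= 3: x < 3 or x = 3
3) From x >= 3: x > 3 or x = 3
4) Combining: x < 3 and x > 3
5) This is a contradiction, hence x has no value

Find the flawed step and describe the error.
Step 4: Combining: x < 3 and x > 3

Step 4 incorrectly combines the conditions. From x <= 3 and x >= 3, the intersection is x = 3. The error treats the 'or' cases as 'and' requirements. The correct conclusion is that x = 3 is the unique solution, not that no solution exists.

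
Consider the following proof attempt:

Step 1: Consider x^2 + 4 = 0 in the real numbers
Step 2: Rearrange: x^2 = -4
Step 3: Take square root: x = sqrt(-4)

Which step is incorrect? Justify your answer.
Step 3: Take square root: x = sqrt(-4)

Step 3 takes the square root of -4, which is negative. In the real number system, the square root of a negative number is undefined. The equation x^2 + 4 = 0 has no real solutions. Square roots of negative numbers only exist in the complex numbers.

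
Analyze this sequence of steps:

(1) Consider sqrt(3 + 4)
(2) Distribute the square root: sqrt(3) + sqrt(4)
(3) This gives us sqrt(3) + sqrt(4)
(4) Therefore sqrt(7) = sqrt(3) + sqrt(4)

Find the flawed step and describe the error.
Step 2: Distribute the square root: sqrt(3) + sqrt(4)

Step 2 incorrectly 'distributes' the square root over addition. The square root function does not distribute: sqrt(a + b) ≠ sqrt(a) + sqrt(b). In fact, sqrt(3 + 4) = sqrt(7) ≈ 2.6458, while sqrt(3) + sqrt(4) ≈ 3.7321.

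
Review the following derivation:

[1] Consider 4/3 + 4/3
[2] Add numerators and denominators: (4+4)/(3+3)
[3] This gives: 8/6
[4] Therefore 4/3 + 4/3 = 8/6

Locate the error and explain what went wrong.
Step 2: Add numerators and denominators: (4+4)/(3+3)

Step 2 incorrectly adds fractions by separately adding numerators and denominators. This is wrong. The correct method requires a common denominator: 4/3 + 4/3 = (4×3 + 4×3)/(3×3) = 24/9 = 8/3. The method used gives 8/6, which is different.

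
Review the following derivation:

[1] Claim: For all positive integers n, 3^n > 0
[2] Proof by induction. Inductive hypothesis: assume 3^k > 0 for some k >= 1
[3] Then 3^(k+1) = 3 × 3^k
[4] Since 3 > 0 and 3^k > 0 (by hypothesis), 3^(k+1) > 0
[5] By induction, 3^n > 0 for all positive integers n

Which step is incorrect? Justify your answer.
Step 5: By induction, 3^n > 0 for all positive integers n

Step 5 concludes the proof by induction, but no base case was ever established. A valid induction proof requires: (1) a base case proving 3^1 > 0, and (2) an inductive step showing IF 3^k > 0 THEN 3^(k+1) > 0. Steps 2-4 correctly establish the inductive step, but without the base case the conclusion in step 5 does not follow.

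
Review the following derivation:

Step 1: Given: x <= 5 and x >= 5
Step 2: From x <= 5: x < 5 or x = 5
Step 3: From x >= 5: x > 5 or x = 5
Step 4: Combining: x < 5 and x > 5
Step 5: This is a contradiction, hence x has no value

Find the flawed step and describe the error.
Step 4: Combining: x < 5 and x > 5

Step 4 incorrectly combines the conditions. From x <= 5 and x >= 5, the intersection is x = 5. The error treats the 'or' cases as 'and' requirements. The correct conclusion is that x = 5 is the unique solution, not that no solution exists.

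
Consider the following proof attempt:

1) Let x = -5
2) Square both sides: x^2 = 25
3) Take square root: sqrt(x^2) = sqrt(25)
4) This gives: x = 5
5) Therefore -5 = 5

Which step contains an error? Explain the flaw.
Step 4: This gives: x = 5

Step 4 incorrectly states that sqrt(x^2) = x. The correct identity is sqrt(x^2) = |x|. Since x = -5 < 0, we have sqrt(x^2) = |-5| = 5, not x = -5.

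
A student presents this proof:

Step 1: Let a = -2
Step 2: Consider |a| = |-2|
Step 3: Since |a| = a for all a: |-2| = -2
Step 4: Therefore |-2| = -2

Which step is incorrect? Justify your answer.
Step 3: Since |a| = a for all a: |-2| = -2

Step 3 incorrectly states that |a| = a for all a. The correct definition is |a| = a when a >= 0, and |a| = -a when a < 0. Since -2 < 0, we have |-2| = -(-2) = 2, not -2.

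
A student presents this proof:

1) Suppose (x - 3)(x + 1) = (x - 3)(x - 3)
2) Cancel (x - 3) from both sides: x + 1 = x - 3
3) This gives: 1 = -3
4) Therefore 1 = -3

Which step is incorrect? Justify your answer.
Step 2: Cancel (x - 3) from both sides: x + 1 = x - 3

Step 2 cancels (x - 3) from both sides. This is only valid if (x - 3) ≠ 0, i.e., x ≠ 3. When x = 3, both sides equal zero regardless of the other factors. The correct approach requires considering x = 3 as a separate case.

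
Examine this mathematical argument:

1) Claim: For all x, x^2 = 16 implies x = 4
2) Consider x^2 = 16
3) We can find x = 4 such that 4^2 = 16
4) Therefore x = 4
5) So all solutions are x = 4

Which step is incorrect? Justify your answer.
Step 4: Therefore x = 4

Step 4 incorrectly concludes that x = 4 is the only solution. The proof shows that x = 4 is A solution (existence), but does not show it is the ONLY solution (uniqueness). In fact, x = -4 is also a solution since (-4)^2 = 16. Finding one solution doesn't prove there are no others.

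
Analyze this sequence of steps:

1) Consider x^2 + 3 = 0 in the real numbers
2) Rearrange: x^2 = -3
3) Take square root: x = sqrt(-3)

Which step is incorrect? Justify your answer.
Step 3: Take square root: x = sqrt(-3)

Step 3 takes the square root of -3, which is negative. In the real number system, the square root of a negative number is undefined. The equation x^2 + 3 = 0 has no real solutions. Square roots of negative numbers only exist in the complex numbers.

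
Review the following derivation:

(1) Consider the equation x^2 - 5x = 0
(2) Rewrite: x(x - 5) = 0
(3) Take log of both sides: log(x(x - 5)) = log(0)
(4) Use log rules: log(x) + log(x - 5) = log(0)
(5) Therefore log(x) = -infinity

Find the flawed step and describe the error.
Step 3: Take log of both sides: log(x(x - 5)) = log(0)

Step 3 takes the logarithm of both sides, resulting in log(0) on the right side. The logarithm is only defined for positive numbers; log(0) is undefined (approaches negative infinity). This operation is invalid.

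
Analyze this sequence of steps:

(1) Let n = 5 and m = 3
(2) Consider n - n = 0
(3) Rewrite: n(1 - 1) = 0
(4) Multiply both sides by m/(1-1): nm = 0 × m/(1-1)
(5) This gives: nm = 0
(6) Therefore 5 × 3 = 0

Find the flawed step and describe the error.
Step 4: Multiply both sides by m/(1-1): nm = 0 × m/(1-1)

Step 4 multiplies both sides by m/(1-1). However, 1-1 = 0, so this is multiplication by m/0, which is undefined. We cannot multiply by an undefined expression.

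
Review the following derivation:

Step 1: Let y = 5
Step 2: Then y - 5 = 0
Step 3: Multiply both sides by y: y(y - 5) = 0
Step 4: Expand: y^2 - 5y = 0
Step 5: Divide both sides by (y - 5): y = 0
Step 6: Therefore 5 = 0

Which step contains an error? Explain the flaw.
Step 5: Divide both sides by (y - 5): y = 0

Step 5 divides both sides by (y - 5). However, since y = 5, we have (y - 5) = 0. Division by zero is undefined, making this step invalid.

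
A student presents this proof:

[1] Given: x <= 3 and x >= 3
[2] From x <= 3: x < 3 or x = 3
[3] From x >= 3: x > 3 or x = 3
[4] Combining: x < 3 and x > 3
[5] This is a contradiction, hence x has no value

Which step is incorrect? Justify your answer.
Step 4: Combining: x < 3 and x > 3

Step 4 incorrectly combines the conditions. From x <= 3 and x >= 3, the intersection is x = 3. The error treats the 'or' cases as 'and' requirements. The correct conclusion is that x = 3 is the unique solution, not that no solution exists.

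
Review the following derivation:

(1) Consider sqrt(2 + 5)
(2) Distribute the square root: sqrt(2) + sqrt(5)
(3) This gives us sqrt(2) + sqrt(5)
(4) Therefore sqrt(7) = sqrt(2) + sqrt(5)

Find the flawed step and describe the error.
Step 2: Distribute the square root: sqrt(2) + sqrt(5)

Step 2 incorrectly 'distributes' the square root over addition. The square root function does not distribute: sqrt(a + b) ≠ sqrt(a) + sqrt(b). In fact, sqrt(2 + 5) = sqrt(7) ≈ 2.6458, while sqrt(2) + sqrt(5) ≈ 3.6503.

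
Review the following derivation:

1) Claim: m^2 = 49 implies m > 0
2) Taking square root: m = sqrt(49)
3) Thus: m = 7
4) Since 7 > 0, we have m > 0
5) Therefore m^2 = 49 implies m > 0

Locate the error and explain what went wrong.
Step 2: Taking square root: m = sqrt(49)

Step 2 takes the square root and assumes the positive root only. The equation m^2 = 49 actually has two solutions: m = 7 and m = -7. The proof silently assumes m > 0 without justification, then uses this assumption to conclude m > 0, which is circular. The counterexample m = -7 shows the claim is false.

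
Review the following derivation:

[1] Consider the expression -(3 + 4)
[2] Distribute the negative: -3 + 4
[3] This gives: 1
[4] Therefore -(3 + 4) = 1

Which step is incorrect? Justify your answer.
Step 2: Distribute the negative: -3 + 4

Step 2 incorrectly distributes the negative sign. The correct distribution is -(3 + 4) = -3 - 4 = -7. The negative must be applied to both terms, not just the first. The error treats -(3 + 4) as -3 + 4, which equals 1 instead of -7.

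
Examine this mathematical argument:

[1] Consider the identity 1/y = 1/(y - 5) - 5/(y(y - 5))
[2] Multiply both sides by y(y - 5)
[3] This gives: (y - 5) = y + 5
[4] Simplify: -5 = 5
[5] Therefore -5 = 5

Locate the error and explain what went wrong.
Step 3: This gives: (y - 5) = y + 5

Step 3 makes a sign error when clearing denominators. Multiplying -5/(y(y - 5)) by y(y - 5) gives -5, not +5. The correct result is (y - 5) = y - 5, which is trivially true, not (y - 5) = y + 5. (Step 1 is a valid identity: 1/(y - 5) - 5/(y(y - 5)) = (y - 5)/(y(y - 5)) = 1/y.)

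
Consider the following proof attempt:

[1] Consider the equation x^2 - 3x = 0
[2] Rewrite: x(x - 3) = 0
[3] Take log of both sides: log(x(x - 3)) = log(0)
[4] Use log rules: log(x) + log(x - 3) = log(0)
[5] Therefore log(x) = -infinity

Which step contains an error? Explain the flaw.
Step 3: Take log of both sides: log(x(x - 3)) = log(0)

Step 3 takes the logarithm of both sides, resulting in log(0) on the right side. The logarithm is only defined for positive numbers; log(0) is undefined (approaches negative infinity). This operation is invalid.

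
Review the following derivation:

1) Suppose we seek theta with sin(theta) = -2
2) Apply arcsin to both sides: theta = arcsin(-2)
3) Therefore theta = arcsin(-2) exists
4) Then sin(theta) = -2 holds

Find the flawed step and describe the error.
Step 2: Apply arcsin to both sides: theta = arcsin(-2)

Step 2 applies arcsin to -2. However, arcsin(x) is only defined for x in [-1, 1] because sin(theta) can only produce values in that range. Since |-2| > 1, arcsin(-2) is undefined. There is no angle whose sine equals -2.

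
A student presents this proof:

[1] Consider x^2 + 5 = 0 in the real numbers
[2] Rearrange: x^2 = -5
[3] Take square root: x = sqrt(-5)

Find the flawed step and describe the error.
Step 3: Take square root: x = sqrt(-5)

Step 3 takes the square root of -5, which is negative. In the real number system, the square root of a negative number is undefined. The equation x^2 + 5 = 0 has no real solutions. Square roots of negative numbers only exist in the complex numbers.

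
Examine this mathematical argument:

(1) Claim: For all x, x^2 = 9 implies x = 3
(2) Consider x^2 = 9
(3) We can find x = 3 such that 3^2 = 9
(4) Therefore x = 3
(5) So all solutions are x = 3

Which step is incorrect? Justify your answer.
Step 4: Therefore x = 3

Step 4 incorrectly concludes that x = 3 is the only solution. The proof shows that x = 3 is A solution (existence), but does not show it is the ONLY solution (uniqueness). In fact, x = -3 is also a solution since (-3)^2 = 9. Finding one solution doesn't prove there are no others.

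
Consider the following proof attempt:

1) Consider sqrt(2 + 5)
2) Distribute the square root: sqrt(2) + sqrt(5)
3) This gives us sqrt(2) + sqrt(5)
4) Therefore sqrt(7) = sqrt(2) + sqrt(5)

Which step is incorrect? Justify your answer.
Step 2: Distribute the square root: sqrt(2) + sqrt(5)

Step 2 incorrectly 'distributes' the square root over addition. The square root function does not distribute: sqrt(a + b) ≠ sqrt(a) + sqrt(b). In fact, sqrt(2 + 5) = sqrt(7) ≈ 2.6458, while sqrt(2) + sqrt(5) ≈ 3.6503.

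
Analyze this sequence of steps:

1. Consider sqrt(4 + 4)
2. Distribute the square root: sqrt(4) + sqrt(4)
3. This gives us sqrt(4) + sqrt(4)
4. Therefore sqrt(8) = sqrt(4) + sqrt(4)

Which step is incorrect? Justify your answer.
Step 2: Distribute the square root: sqrt(4) + sqrt(4)

Step 2 incorrectly 'distributes' the square root over addition. The square root function does not distribute: sqrt(a + b) ≠ sqrt(a) + sqrt(b). In fact, sqrt(4 + 4) = sqrt(8) ≈ 2.8284, while sqrt(4) + sqrt(4) ≈ 4.0000.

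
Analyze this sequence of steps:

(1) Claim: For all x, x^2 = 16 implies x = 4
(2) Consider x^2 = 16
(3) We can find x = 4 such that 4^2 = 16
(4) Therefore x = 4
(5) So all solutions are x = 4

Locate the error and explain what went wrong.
Step 4: Therefore x = 4

Step 4 incorrectly concludes that x = 4 is the only solution. The proof shows that x = 4 is A solution (existence), but does not show it is the ONLY solution (uniqueness). In fact, x = -4 is also a solution since (-4)^2 = 16. Finding one solution doesn't prove there are no others.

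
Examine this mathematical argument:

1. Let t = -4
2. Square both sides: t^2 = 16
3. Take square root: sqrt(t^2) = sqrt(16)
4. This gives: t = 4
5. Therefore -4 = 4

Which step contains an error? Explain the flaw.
Step 4: This gives: t = 4

Step 4 incorrectly states that sqrt(t^2) = t. The correct identity is sqrt(t^2) = |t|. Since t = -4 < 0, we have sqrt(t^2) = |-4| = 4, not t = -4.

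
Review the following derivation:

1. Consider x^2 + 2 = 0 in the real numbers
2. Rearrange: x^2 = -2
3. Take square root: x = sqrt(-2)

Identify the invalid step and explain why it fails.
Step 3: Take square root: x = sqrt(-2)

Step 3 takes the square root of -2, which is negative. In the real number system, the square root of a negative number is undefined. The equation x^2 + 2 = 0 has no real solutions. Square roots of negative numbers only exist in the complex numbers.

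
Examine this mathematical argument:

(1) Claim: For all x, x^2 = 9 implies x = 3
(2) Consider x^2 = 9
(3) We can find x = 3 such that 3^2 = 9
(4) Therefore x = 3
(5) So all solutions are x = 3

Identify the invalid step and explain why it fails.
Step 4: Therefore x = 3

Step 4 incorrectly concludes that x = 3 is the only solution. The proof shows that x = 3 is A solution (existence), but does not show it is the ONLY solution (uniqueness). In fact, x = -3 is also a solution since (-3)^2 = 9. Finding one solution doesn't prove there are no others.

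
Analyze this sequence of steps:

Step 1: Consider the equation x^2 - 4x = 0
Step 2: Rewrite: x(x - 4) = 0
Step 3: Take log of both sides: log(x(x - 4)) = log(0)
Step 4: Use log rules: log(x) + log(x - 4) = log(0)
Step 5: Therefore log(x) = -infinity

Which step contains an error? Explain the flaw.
Step 3: Take log of both sides: log(x(x - 4)) = log(0)

Step 3 takes the logarithm of both sides, resulting in log(0) on the right side. The logarithm is only defined for positive numbers; log(0) is undefined (approaches negative infinity). This operation is invalid.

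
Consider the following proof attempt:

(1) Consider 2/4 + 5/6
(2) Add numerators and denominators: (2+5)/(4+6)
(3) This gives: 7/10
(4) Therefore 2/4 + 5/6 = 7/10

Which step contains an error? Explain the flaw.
Step 2: Add numerators and denominators: (2+5)/(4+6)

Step 2 incorrectly adds fractions by separately adding numerators and denominators. This is wrong. The correct method requires a common denominator: 2/4 + 5/6 = (2×6 + 5×4)/(4×6) = 32/24 = 4/3. The method used gives 7/10, which is different.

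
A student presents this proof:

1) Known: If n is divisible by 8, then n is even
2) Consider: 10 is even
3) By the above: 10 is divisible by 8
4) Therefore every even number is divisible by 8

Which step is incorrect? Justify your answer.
Step 3: By the above: 10 is divisible by 8

Step 3 commits the fallacy of affirming the consequent. The known fact 'divisible by 8 → even' does NOT imply 'even → divisible by 8'. That would be the converse, which is false. For example, 10 is even but 10 ÷ 8 = 1.25, which is not an integer.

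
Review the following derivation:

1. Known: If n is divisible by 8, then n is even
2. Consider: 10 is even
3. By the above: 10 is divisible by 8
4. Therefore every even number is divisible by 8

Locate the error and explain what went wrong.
Step 3: By the above: 10 is divisible by 8

Step 3 commits the fallacy of affirming the consequent. The known fact 'divisible by 8 → even' does NOT imply 'even → divisible by 8'. That would be the converse, which is false. For example, 10 is even but 10 ÷ 8 = 1.25, which is not an integer.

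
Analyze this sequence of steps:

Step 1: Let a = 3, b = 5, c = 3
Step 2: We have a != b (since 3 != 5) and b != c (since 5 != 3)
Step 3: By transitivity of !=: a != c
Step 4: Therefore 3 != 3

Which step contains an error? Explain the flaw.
Step 3: By transitivity of !=: a != c

Step 3 incorrectly applies transitivity to the '!=' relation. Transitivity states: if a R b and b R c, then a R c. However, '!=' is not transitive. Counterexample: 3 != 5 and 5 != 3, but 3 = 3 (both equal 3). Transitivity holds for relations like <, <=, =, but not for !=.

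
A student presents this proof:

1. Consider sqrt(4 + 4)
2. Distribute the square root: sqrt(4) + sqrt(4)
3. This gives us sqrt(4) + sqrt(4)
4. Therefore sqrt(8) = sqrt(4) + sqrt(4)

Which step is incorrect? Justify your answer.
Step 2: Distribute the square root: sqrt(4) + sqrt(4)

Step 2 incorrectly 'distributes' the square root over addition. The square root function does not distribute: sqrt(a + b) ≠ sqrt(a) + sqrt(b). In fact, sqrt(4 + 4) = sqrt(8) ≈ 2.8284, while sqrt(4) + sqrt(4) ≈ 4.0000.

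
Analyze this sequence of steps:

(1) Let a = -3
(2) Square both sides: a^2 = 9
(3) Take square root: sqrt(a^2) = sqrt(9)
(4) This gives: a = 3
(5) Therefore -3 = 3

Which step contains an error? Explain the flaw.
Step 4: This gives: a = 3

Step 4 incorrectly states that sqrt(a^2) = a. The correct identity is sqrt(a^2) = |a|. Since a = -3 < 0, we have sqrt(a^2) = |-3| = 3, not a = -3.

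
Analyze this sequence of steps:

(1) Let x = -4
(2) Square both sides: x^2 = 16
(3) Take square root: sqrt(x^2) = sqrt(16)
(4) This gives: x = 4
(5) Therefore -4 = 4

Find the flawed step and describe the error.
Step 4: This gives: x = 4

Step 4 incorrectly states that sqrt(x^2) = x. The correct identity is sqrt(x^2) = |x|. Since x = -4 < 0, we have sqrt(x^2) = |-4| = 4, not x = -4.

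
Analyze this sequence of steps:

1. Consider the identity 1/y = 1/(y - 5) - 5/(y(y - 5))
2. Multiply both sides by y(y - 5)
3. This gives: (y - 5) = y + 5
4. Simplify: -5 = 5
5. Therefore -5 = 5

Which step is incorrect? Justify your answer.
Step 3: This gives: (y - 5) = y + 5

Step 3 makes a sign error when clearing denominators. Multiplying -5/(y(y - 5)) by y(y - 5) gives -5, not +5. The correct result is (y - 5) = y - 5, which is trivially true, not (y - 5) = y + 5. (Step 1 is a valid identity: 1/(y - 5) - 5/(y(y - 5)) = (y - 5)/(y(y - 5)) = 1/y.)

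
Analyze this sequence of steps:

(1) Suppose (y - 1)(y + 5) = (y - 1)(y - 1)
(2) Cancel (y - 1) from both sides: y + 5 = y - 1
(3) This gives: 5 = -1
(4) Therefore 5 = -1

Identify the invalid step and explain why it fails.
Step 2: Cancel (y - 1) from both sides: y + 5 = y - 1

Step 2 cancels (y - 1) from both sides. This is only valid if (y - 1) ≠ 0, i.e., y ≠ 1. When y = 1, both sides equal zero regardless of the other factors. The correct approach requires considering y = 1 as a separate case.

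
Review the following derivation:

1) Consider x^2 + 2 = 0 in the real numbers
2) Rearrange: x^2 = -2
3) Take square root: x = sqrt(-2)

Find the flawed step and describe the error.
Step 3: Take square root: x = sqrt(-2)

Step 3 takes the square root of -2, which is negative. In the real number system, the square root of a negative number is undefined. The equation x^2 + 2 = 0 has no real solutions. Square roots of negative numbers only exist in the complex numbers.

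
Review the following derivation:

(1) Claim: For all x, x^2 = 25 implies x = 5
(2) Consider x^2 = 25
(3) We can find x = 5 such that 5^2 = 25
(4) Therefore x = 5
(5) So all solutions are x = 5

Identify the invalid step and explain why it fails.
Step 4: Therefore x = 5

Step 4 incorrectly concludes that x = 5 is the only solution. The proof shows that x = 5 is A solution (existence), but does not show it is the ONLY solution (uniqueness). In fact, x = -5 is also a solution since (-5)^2 = 25. Finding one solution doesn't prove there are no others.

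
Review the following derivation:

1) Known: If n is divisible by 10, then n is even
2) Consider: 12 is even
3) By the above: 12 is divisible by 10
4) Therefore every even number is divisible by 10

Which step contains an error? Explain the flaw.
Step 3: By the above: 12 is divisible by 10

Step 3 commits the fallacy of affirming the consequent. The known fact 'divisible by 10 → even' does NOT imply 'even → divisible by 10'. That would be the converse, which is false. For example, 12 is even but 12 ÷ 10 = 1.20, which is not an integer.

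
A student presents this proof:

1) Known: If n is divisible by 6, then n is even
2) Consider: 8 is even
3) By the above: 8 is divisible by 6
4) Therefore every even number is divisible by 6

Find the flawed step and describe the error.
Step 3: By the above: 8 is divisible by 6

Step 3 commits the fallacy of affirming the consequent. The known fact 'divisible by 6 → even' does NOT imply 'even → divisible by 6'. That would be the converse, which is false. For example, 8 is even but 8 ÷ 6 = 1.33, which is not an integer.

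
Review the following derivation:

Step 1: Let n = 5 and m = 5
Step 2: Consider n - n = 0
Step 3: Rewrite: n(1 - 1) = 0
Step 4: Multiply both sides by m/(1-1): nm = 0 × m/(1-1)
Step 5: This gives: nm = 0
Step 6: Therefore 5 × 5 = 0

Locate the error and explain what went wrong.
Step 4: Multiply both sides by m/(1-1): nm = 0 × m/(1-1)

Step 4 multiplies both sides by m/(1-1). However, 1-1 = 0, so this is multiplication by m/0, which is undefined. We cannot multiply by an undefined expression.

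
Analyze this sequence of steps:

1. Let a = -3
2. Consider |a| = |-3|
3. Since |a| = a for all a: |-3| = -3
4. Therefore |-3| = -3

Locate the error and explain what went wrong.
Step 3: Since |a| = a for all a: |-3| = -3

Step 3 incorrectly states that |a| = a for all a. The correct definition is |a| = a when a >= 0, and |a| = -a when a < 0. Since -3 < 0, we have |-3| = -(-3) = 3, not -3.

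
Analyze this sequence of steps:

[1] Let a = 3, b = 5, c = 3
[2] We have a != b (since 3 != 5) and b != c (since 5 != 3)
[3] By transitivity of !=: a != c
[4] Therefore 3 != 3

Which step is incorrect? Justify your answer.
Step 3: By transitivity of !=: a != c

Step 3 incorrectly applies transitivity to the '!=' relation. Transitivity states: if a R b and b R c, then a R c. However, '!=' is not transitive. Counterexample: 3 != 5 and 5 != 3, but 3 = 3 (both equal 3). Transitivity holds for relations like <, <=, =, but not for !=.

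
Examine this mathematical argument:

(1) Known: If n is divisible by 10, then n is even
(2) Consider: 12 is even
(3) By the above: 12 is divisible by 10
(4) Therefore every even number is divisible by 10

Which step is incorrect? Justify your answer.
Step 3: By the above: 12 is divisible by 10

Step 3 commits the fallacy of affirming the consequent. The known fact 'divisible by 10 → even' does NOT imply 'even → divisible by 10'. That would be the converse, which is false. For example, 12 is even but 12 ÷ 10 = 1.20, which is not an integer.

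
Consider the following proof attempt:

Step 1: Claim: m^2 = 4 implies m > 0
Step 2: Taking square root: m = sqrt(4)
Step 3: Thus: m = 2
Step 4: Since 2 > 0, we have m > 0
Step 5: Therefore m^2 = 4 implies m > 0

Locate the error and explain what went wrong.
Step 2: Taking square root: m = sqrt(4)

Step 2 takes the square root and assumes the positive root only. The equation m^2 = 4 actually has two solutions: m = 2 and m = -2. The proof silently assumes m > 0 without justification, then uses this assumption to conclude m > 0, which is circular. The counterexample m = -2 shows the claim is false.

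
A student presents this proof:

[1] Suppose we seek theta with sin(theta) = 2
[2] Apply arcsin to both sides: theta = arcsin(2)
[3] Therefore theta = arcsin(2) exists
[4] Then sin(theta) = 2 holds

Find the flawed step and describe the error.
Step 2: Apply arcsin to both sides: theta = arcsin(2)

Step 2 applies arcsin to 2. However, arcsin(x) is only defined for x in [-1, 1] because sin(theta) can only produce values in that range. Since |2| > 1, arcsin(2) is undefined. There is no angle whose sine equals 2.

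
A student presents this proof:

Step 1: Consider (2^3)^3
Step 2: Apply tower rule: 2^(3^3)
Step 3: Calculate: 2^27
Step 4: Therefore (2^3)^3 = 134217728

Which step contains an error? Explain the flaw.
Step 2: Apply tower rule: 2^(3^3)

Step 2 incorrectly states that (a^b)^c = a^(b^c). The correct rule is (a^b)^c = a^(b×c). The actual value is (2^3)^3 = 2^9 = 512, not 2^27 = 134217728.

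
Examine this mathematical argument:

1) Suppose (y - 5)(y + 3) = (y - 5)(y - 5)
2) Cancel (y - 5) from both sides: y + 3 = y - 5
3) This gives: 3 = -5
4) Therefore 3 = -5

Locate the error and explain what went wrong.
Step 2: Cancel (y - 5) from both sides: y + 3 = y - 5

Step 2 cancels (y - 5) from both sides. This is only valid if (y - 5) ≠ 0, i.e., y ≠ 5. When y = 5, both sides equal zero regardless of the other factors. The correct approach requires considering y = 5 as a separate case.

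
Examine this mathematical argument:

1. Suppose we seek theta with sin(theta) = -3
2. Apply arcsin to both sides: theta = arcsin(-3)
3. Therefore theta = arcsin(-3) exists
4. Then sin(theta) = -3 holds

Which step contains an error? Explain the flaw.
Step 2: Apply arcsin to both sides: theta = arcsin(-3)

Step 2 applies arcsin to -3. However, arcsin(x) is only defined for x in [-1, 1] because sin(theta) can only produce values in that range. Since |-3| > 1, arcsin(-3) is undefined. There is no angle whose sine equals -3.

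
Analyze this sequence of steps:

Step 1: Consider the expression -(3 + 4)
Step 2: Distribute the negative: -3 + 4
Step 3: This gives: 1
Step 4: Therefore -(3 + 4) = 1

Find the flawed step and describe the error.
Step 2: Distribute the negative: -3 + 4

Step 2 incorrectly distributes the negative sign. The correct distribution is -(3 + 4) = -3 - 4 = -7. The negative must be applied to both terms, not just the first. The error treats -(3 + 4) as -3 + 4, which equals 1 instead of -7.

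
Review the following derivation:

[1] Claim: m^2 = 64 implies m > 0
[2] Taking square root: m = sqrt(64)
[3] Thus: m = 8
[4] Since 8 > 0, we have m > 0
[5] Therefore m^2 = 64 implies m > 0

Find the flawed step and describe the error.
Step 2: Taking square root: m = sqrt(64)

Step 2 takes the square root and assumes the positive root only. The equation m^2 = 64 actually has two solutions: m = 8 and m = -8. The proof silently assumes m > 0 without justification, then uses this assumption to conclude m > 0, which is circular. The counterexample m = -8 shows the claim is false.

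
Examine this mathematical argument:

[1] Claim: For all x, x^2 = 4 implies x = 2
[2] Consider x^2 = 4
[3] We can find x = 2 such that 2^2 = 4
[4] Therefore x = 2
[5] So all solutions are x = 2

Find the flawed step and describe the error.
Step 4: Therefore x = 2

Step 4 incorrectly concludes that x = 2 is the only solution. The proof shows that x = 2 is A solution (existence), but does not show it is the ONLY solution (uniqueness). In fact, x = -2 is also a solution since (-2)^2 = 4. Finding one solution doesn't prove there are no others.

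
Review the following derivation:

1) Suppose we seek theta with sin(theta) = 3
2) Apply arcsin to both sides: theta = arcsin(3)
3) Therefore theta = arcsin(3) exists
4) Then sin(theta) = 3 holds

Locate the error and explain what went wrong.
Step 2: Apply arcsin to both sides: theta = arcsin(3)

Step 2 applies arcsin to 3. However, arcsin(x) is only defined for x in [-1, 1] because sin(theta) can only produce values in that range. Since |3| > 1, arcsin(3) is undefined. There is no angle whose sine equals 3.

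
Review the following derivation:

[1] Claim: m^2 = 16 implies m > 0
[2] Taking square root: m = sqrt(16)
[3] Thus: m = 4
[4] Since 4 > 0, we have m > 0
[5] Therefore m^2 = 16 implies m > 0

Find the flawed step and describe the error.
Step 2: Taking square root: m = sqrt(16)

Step 2 takes the square root and assumes the positive root only. The equation m^2 = 16 actually has two solutions: m = 4 and m = -4. The proof silently assumes m > 0 without justification, then uses this assumption to conclude m > 0, which is circular. The counterexample m = -4 shows the claim is false.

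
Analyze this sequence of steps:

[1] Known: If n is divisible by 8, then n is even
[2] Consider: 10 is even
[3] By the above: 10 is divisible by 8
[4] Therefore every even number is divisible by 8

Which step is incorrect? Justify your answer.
Step 3: By the above: 10 is divisible by 8

Step 3 commits the fallacy of affirming the consequent. The known fact 'divisible by 8 → even' does NOT imply 'even → divisible by 8'. That would be the converse, which is false. For example, 10 is even but 10 ÷ 8 = 1.25, which is not an integer.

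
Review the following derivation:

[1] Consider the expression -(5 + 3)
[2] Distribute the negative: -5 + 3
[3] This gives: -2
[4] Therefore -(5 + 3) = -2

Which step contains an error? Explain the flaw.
Step 2: Distribute the negative: -5 + 3

Step 2 incorrectly distributes the negative sign. The correct distribution is -(5 + 3) = -5 - 3 = -8. The negative must be applied to both terms, not just the first. The error treats -(5 + 3) as -5 + 3, which equals -2 instead of -8.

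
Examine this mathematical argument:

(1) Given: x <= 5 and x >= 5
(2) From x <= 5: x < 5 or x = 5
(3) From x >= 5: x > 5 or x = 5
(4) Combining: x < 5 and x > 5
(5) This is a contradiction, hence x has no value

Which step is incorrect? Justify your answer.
Step 4: Combining: x < 5 and x > 5

Step 4 incorrectly combines the conditions. From x <= 5 and x >= 5, the intersection is x = 5. The error treats the 'or' cases as 'and' requirements. The correct conclusion is that x = 5 is the unique solution, not that no solution exists.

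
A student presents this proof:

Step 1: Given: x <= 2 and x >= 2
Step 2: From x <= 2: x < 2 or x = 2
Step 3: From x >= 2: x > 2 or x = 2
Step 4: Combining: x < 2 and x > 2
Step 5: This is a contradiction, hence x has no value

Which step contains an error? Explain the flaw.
Step 4: Combining: x < 2 and x > 2

Step 4 incorrectly combines the conditions. From x <= 2 and x >= 2, the intersection is x = 2. The error treats the 'or' cases as 'and' requirements. The correct conclusion is that x = 2 is the unique solution, not that no solution exists.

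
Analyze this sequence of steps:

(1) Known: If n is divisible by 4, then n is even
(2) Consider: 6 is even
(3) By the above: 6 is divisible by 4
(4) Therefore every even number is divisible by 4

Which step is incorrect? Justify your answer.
Step 3: By the above: 6 is divisible by 4

Step 3 commits the fallacy of affirming the consequent. The known fact 'divisible by 4 → even' does NOT imply 'even → divisible by 4'. That would be the converse, which is false. For example, 6 is even but 6 ÷ 4 = 1.50, which is not an integer.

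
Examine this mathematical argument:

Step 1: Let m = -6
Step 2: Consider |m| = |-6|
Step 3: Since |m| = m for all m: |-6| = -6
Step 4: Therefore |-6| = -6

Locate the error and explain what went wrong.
Step 3: Since |m| = m for all m: |-6| = -6

Step 3 incorrectly states that |m| = m for all m. The correct definition is |m| = m when m >= 0, and |m| = -m when m < 0. Since -6 < 0, we have |-6| = -(-6) = 6, not -6.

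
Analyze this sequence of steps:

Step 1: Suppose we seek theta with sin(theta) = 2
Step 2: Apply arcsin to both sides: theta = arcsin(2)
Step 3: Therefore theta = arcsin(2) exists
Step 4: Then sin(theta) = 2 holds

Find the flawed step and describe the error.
Step 2: Apply arcsin to both sides: theta = arcsin(2)

Step 2 applies arcsin to 2. However, arcsin(x) is only defined for x in [-1, 1] because sin(theta) can only produce values in that range. Since |2| > 1, arcsin(2) is undefined. There is no angle whose sine equals 2.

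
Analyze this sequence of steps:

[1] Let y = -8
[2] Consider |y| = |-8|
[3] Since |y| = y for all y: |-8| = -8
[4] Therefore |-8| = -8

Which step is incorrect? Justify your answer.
Step 3: Since |y| = y for all y: |-8| = -8

Step 3 incorrectly states that |y| = y for all y. The correct definition is |y| = y when y >= 0, and |y| = -y when y < 0. Since -8 < 0, we have |-8| = -(-8) = 8, not -8.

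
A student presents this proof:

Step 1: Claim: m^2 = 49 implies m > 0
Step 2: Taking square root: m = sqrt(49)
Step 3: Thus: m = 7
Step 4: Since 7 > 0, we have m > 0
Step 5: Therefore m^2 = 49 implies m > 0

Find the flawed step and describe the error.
Step 2: Taking square root: m = sqrt(49)

Step 2 takes the square root and assumes the positive root only. The equation m^2 = 49 actually has two solutions: m = 7 and m = -7. The proof silently assumes m > 0 without justification, then uses this assumption to conclude m > 0, which is circular. The counterexample m = -7 shows the claim is false.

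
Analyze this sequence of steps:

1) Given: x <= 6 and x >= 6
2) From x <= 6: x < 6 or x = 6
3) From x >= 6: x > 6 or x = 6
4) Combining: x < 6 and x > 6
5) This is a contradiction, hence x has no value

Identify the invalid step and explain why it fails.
Step 4: Combining: x < 6 and x > 6

Step 4 incorrectly combines the conditions. From x <= 6 and x >= 6, the intersection is x = 6. The error treats the 'or' cases as 'and' requirements. The correct conclusion is that x = 6 is the unique solution, not that no solution exists.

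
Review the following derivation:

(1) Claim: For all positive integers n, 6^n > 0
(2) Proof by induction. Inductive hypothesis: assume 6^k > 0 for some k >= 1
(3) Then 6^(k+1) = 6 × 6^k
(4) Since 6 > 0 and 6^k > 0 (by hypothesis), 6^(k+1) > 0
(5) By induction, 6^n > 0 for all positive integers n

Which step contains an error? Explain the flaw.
Step 5: By induction, 6^n > 0 for all positive integers n

Step 5 concludes the proof by induction, but no base case was ever established. A valid induction proof requires: (1) a base case proving 6^1 > 0, and (2) an inductive step showing IF 6^k > 0 THEN 6^(k+1) > 0. Steps 2-4 correctly establish the inductive step, but without the base case the conclusion in step 5 does not follow.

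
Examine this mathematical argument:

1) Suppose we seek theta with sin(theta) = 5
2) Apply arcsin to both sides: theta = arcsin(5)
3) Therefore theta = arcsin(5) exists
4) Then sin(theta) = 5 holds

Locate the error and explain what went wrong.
Step 2: Apply arcsin to both sides: theta = arcsin(5)

Step 2 applies arcsin to 5. However, arcsin(x) is only defined for x in [-1, 1] because sin(theta) can only produce values in that range. Since |5| > 1, arcsin(5) is undefined. There is no angle whose sine equals 5.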